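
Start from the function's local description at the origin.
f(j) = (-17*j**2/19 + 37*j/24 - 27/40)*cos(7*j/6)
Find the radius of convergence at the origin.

The factor cos(7*j/6) is entire and contributes no finite singular point.
The polynomial part has no poles.
No finite singular points: the Taylor series at 0 converges everywhere.

The radius of convergence is infinite.


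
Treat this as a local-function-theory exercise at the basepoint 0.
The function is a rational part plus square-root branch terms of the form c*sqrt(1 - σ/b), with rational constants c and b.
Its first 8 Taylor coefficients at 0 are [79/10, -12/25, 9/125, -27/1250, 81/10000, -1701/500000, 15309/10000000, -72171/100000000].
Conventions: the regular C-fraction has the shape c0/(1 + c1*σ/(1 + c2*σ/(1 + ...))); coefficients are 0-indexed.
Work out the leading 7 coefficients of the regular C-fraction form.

The regular C-fraction coefficients are [79/10, 24/395, 141/1580, 237/940, 9/188, 47/100, -17/100].

Taylor coefficients (read off): a_0 = 79/10, a_1 = -12/25, a_2 = 9/125, a_3 = -27/1250, a_4 = 81/10000, a_5 = -1701/500000, a_6 = 15309/10000000.
c0 = a_0 = 79/10. Peel one level at a time: if S = 1 + c*σ/S' with S'(0) = 1, then c is the σ-coefficient of S and S' = c*σ/(S - 1).
S_1 = c0/f = 1 + (24/395)*σ + (-846/156025)*σ^2 + ...; c1 = 24/395.
S_2 = c1*σ/(S_1 - 1) = 1 + (141/1580)*σ + (-9/400)*σ^2 + ...; c2 = 141/1580.
S_3 = c2*σ/(S_2 - 1) = 1 + (237/940)*σ + (-2133/176720)*σ^2 + ...; c3 = 237/940.
S_4 = c3*σ/(S_3 - 1) = 1 + (9/188)*σ + (-9/400)*σ^2 + ...; c4 = 9/188.
S_5 = c4*σ/(S_4 - 1) = 1 + (47/100)*σ + (799/10000)*σ^2 + ...; c5 = 47/100.
S_6 = c5*σ/(S_5 - 1) = 1 + (-17/100)*σ + ...; c6 = -17/100.


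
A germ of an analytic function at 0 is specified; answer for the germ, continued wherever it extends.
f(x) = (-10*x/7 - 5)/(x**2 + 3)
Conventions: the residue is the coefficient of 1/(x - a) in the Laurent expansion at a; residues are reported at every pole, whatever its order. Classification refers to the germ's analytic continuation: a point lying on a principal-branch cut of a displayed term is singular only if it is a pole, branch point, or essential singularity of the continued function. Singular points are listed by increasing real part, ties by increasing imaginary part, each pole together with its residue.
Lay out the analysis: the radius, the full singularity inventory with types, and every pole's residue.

Denominator factor (x**2 + 3): discriminant -12, complex-conjugate roots (sqrt(3))*i and -(sqrt(3))*i; poles of order 1, moduli sqrt(3) and sqrt(3).
The radius of convergence is the smallest modulus among the singular points: sqrt(3).
The factor x**2 + 3 splits as (x - a)(x - a') with a = -(sqrt(3))*i, a' = (sqrt(3))*i. At the order-1 pole a set g(x) = (x - a)*f(x) = [-10*x/7 - 5] / (x - a').
Simple pole: residue = g(a) at a = -(sqrt(3))*i, which is (-5/7) - ((5/6)*sqrt(3))*i.
The factor x**2 + 3 splits as (x - a)(x - a') with a = (sqrt(3))*i, a' = -(sqrt(3))*i. At the order-1 pole a set g(x) = (x - a)*f(x) = [-10*x/7 - 5] / (x - a').
Simple pole: residue = g(a) at a = (sqrt(3))*i, which is (-5/7) + ((5/6)*sqrt(3))*i.
List the singular points by increasing real part (a conjugate pair: the negative imaginary part first).

Radius of convergence at 0: sqrt(3).
At -(sqrt(3))*i: a pole of order 1; residue (-5/7) - ((5/6)*sqrt(3))*i.
At (sqrt(3))*i: a pole of order 1; residue (-5/7) + ((5/6)*sqrt(3))*i.


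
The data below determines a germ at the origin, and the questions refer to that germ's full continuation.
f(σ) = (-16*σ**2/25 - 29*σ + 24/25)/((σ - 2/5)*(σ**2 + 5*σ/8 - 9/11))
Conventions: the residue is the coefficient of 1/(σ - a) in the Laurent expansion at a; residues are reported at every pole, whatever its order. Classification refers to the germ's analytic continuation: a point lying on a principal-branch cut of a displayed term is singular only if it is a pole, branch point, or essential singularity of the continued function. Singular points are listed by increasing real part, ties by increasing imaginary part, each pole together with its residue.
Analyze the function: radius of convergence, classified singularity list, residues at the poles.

Denominator factor (σ**2 + 5*σ/8 - 9/11): discriminant 2579/704, real irrational roots -5/16 + (1/176)*sqrt(28369) and -5/16 - (1/176)*sqrt(28369); poles of order 1, moduli -5/16 + (1/176)*sqrt(28369) and 5/16 + (1/176)*sqrt(28369).
Denominator factor (σ - 2/5): pole of order 1 at 2/5, modulus 2/5.
The radius of convergence is the smallest modulus among the singular points: 2/5.
The factor σ**2 + 5*σ/8 - 9/11 splits as (σ - a)(σ - a') with a = -5/16 - (1/176)*sqrt(28369), a' = -5/16 + (1/176)*sqrt(28369). At the order-1 pole a set g(σ) = (σ - a)*f(σ) = [(-16*σ**2/25 - 29*σ + 24/25)/(σ - 2/5)] / (σ - a').
Simple pole: residue = g(a) at a = -5/16 - (1/176)*sqrt(28369), which is -6052/449 + (171724/1157971)*sqrt(28369).
At the order-1 pole 2/5 set g(σ) = (σ - (2/5))*f(σ) = (-16*σ**2/25 - 29*σ + 24/25)/(σ**2 + 5*σ/8 - 9/11).
Simple pole: residue = g(a) at a = 2/5, which is 295416/11225.
The factor σ**2 + 5*σ/8 - 9/11 splits as (σ - a)(σ - a') with a = -5/16 + (1/176)*sqrt(28369), a' = -5/16 - (1/176)*sqrt(28369). At the order-1 pole a set g(σ) = (σ - a)*f(σ) = [(-16*σ**2/25 - 29*σ + 24/25)/(σ - 2/5)] / (σ - a').
Simple pole: residue = g(a) at a = -5/16 + (1/176)*sqrt(28369), which is -6052/449 - (171724/1157971)*sqrt(28369).
List the singular points by increasing real part (a conjugate pair: the negative imaginary part first).

Radius of convergence at 0: 2/5.
At -5/16 - (1/176)*sqrt(28369): a pole of order 1; residue -6052/449 + (171724/1157971)*sqrt(28369).
At 2/5: a pole of order 1; residue 295416/11225.
At -5/16 + (1/176)*sqrt(28369): a pole of order 1; residue -6052/449 - (171724/1157971)*sqrt(28369).


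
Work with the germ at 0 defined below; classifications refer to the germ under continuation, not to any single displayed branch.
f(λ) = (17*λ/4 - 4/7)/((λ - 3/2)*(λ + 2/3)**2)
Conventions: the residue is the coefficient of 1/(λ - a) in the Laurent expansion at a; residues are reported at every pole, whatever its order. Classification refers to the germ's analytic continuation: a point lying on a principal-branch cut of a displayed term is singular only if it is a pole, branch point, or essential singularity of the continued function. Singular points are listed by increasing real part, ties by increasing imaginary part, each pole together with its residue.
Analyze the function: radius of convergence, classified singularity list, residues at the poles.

Denominator factor (λ + 2/3)^2: pole of order 2 at -2/3, modulus 2/3.
Denominator factor (λ - 3/2): pole of order 1 at 3/2, modulus 3/2.
The radius of convergence is the smallest modulus among the singular points: 2/3.
At the order-2 pole -2/3 set g(λ) = (λ - (-2/3))^2*f(λ) = (17*λ/4 - 4/7)/(λ - 3/2).
Order-2 pole: residue = g'(a); g'(-2/3) = -225/182, so the residue is -225/182.
At the order-1 pole 3/2 set g(λ) = (λ - (3/2))*f(λ) = (17*λ/4 - 4/7)/(λ + 2/3)**2.
Simple pole: residue = g(a) at a = 3/2, which is 225/182.
List the singular points by increasing real part (a conjugate pair: the negative imaginary part first).

Radius of convergence at 0: 2/3.
At -2/3: a pole of order 2; residue -225/182.
At 3/2: a pole of order 1; residue 225/182.


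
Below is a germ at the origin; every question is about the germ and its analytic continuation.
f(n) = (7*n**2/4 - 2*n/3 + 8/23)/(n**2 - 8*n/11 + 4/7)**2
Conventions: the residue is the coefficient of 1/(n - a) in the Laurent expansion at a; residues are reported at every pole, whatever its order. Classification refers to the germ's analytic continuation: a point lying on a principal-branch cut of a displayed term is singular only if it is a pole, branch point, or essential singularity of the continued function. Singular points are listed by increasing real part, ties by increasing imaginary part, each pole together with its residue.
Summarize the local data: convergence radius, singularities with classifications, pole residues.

Radius of convergence at 0: (2/7)*sqrt(7).
At (4/11) - ((2/77)*sqrt(651))*i: a pole of order 2; residue ((710633/19096992)*sqrt(651))*i.
At (4/11) + ((2/77)*sqrt(651))*i: a pole of order 2; residue -((710633/19096992)*sqrt(651))*i.

Denominator factor (n**2 - 8*n/11 + 4/7)^2: discriminant -1488/847, complex-conjugate roots (4/11) + ((2/77)*sqrt(651))*i and (4/11) - ((2/77)*sqrt(651))*i; poles of order 2, moduli (2/7)*sqrt(7) and (2/7)*sqrt(7).
The radius of convergence is the smallest modulus among the singular points: (2/7)*sqrt(7).
The factor n**2 - 8*n/11 + 4/7 splits as (n - a)(n - a') with a = (4/11) - ((2/77)*sqrt(651))*i, a' = (4/11) + ((2/77)*sqrt(651))*i. At the order-2 pole a set g(n) = (n - a)^2*f(n) = [7*n**2/4 - 2*n/3 + 8/23] / (n - a')^2.
Order-2 pole: residue = g'(a); g'((4/11) - ((2/77)*sqrt(651))*i) = ((710633/19096992)*sqrt(651))*i, so the residue is ((710633/19096992)*sqrt(651))*i.
The factor n**2 - 8*n/11 + 4/7 splits as (n - a)(n - a') with a = (4/11) + ((2/77)*sqrt(651))*i, a' = (4/11) - ((2/77)*sqrt(651))*i. At the order-2 pole a set g(n) = (n - a)^2*f(n) = [7*n**2/4 - 2*n/3 + 8/23] / (n - a')^2.
Order-2 pole: residue = g'(a); g'((4/11) + ((2/77)*sqrt(651))*i) = -((710633/19096992)*sqrt(651))*i, so the residue is -((710633/19096992)*sqrt(651))*i.
List the singular points by increasing real part (a conjugate pair: the negative imaginary part first).


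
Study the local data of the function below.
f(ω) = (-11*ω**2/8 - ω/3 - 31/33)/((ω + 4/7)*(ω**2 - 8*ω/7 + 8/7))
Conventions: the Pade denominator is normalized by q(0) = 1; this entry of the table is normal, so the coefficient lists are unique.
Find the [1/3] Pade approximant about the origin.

The Pade approximant has numerator coefficients [-1519/1056, 30158569/12900288]; denominator coefficients [1, -330591/268756, -1677661/537512, 6301061/1075024].

Taylor coefficients needed (expand at 0): a_0 = -1519/1056, a_1 = 2401/4224, a_2 = -64043/16896, a_3 = 34055/6144, a_4 = -68355/8192.
Write the denominator as Q(ω) = 1 + q1*ω + q2*ω^2 + q3*ω^3. Requiring Q*f - P = O(ω^5) with deg P <= 1 kills the coefficients of ω^2..ω^4 in Q*f:
  ω^2: a_2 + q1*a_1 + q2*a_0 = 0, i.e. -64043/16896 + (2401/4224)*q1 + (-1519/1056)*q2 = 0.
  ω^3: a_3 + q1*a_2 + q2*a_1 + q3*a_0 = 0, i.e. 34055/6144 + (-64043/16896)*q1 + (2401/4224)*q2 + (-1519/1056)*q3 = 0.
  ω^4: a_4 + q1*a_3 + q2*a_2 + q3*a_1 = 0, i.e. -68355/8192 + (34055/6144)*q1 + (-64043/16896)*q2 + (2401/4224)*q3 = 0.
Solving this linear system: q1 = -330591/268756, q2 = -1677661/537512, q3 = 6301061/1075024.
The numerator is Q*f truncated at degree 1: P0 = a_0 = -1519/1056; P1 = a_1 + q1*a_0 = 30158569/12900288.


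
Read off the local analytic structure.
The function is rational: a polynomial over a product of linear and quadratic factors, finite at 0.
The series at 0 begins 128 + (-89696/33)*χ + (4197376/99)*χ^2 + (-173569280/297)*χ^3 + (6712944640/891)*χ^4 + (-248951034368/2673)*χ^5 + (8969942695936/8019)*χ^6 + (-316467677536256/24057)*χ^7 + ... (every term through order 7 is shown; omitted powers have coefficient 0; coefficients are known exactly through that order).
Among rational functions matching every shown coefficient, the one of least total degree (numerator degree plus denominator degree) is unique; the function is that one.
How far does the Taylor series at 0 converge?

No rational of total degree below 5 reproduces all 8 coefficients; solving the [1/4] Pade equations on them gives f(χ) = (26*χ/33 + 8)/(χ**2 + 8*χ/3 + 1/4)**2, whose expansion matches every shown term.
Denominator factor (χ**2 + 8*χ/3 + 1/4)^2: discriminant 55/9, real irrational roots -4/3 + (1/6)*sqrt(55) and -4/3 - (1/6)*sqrt(55); poles of order 2, moduli 4/3 - (1/6)*sqrt(55) and 4/3 + (1/6)*sqrt(55).
The radius of convergence is the smallest modulus among the singular points: 4/3 - (1/6)*sqrt(55).

The radius of convergence is 4/3 - (1/6)*sqrt(55).


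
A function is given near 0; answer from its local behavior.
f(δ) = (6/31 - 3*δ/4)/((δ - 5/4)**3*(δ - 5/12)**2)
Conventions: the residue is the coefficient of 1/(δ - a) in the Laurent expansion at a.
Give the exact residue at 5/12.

At the order-2 pole 5/12 set g(δ) = (δ - (5/12))^2*f(δ) = (6/31 - 3*δ/4)/(δ - 5/4)**3.
Order-2 pole: residue = g'(a); g'(5/12) = 39447/19375, so the residue is 39447/19375.

The residue is 39447/19375.


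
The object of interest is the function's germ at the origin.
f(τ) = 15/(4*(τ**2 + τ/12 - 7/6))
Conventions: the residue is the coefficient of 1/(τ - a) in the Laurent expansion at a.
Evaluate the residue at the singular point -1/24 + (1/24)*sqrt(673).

The factor τ**2 + τ/12 - 7/6 splits as (τ - a)(τ - a') with a = -1/24 + (1/24)*sqrt(673), a' = -1/24 - (1/24)*sqrt(673). At the order-1 pole a set g(τ) = (τ - a)*f(τ) = [15/4] / (τ - a').
Simple pole: residue = g(a) at a = -1/24 + (1/24)*sqrt(673), which is (45/673)*sqrt(673).

The residue is (45/673)*sqrt(673).


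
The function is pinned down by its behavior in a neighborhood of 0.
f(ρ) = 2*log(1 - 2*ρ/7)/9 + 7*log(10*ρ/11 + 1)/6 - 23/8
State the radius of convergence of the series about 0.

Branch term (2/9)*log(1 - ρ/(7/2)): its argument vanishes at ρ = 7/2, a logarithmic branch point, modulus 7/2.
Branch term (7/6)*log(1 - ρ/(-11/10)): its argument vanishes at ρ = -11/10, a logarithmic branch point, modulus 11/10.
The radius of convergence is the smallest modulus among the singular points: 11/10.

The radius of convergence is 11/10.


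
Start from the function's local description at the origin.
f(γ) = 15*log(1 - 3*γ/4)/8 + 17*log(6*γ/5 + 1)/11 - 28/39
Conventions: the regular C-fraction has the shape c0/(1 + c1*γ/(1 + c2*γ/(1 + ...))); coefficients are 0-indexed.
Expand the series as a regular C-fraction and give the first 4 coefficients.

Taylor coefficients (expand at 0): a_0 = -28/39, a_1 = 789/1760, a_2 = -115461/70400, a_3 = 441063/704000.
c0 = a_0 = -28/39. Peel one level at a time: if S = 1 + c*γ/S' with S'(0) = 1, then c is the γ-coefficient of S and S' = c*γ/(S - 1).
S_1 = c0/f = 1 + (30771/49280)*γ + (-4600815687/2428518400)*γ^2 + ...; c1 = 30771/49280.
S_2 = c1*γ/(S_1 - 1) = 1 + (39323211/12960640)*γ + (1326583077/110670400)*γ^2 + ...; c2 = 39323211/12960640.
S_3 = c2*γ/(S_2 - 1) = 1 + (-68097931286/17236674155)*γ + ...; c3 = -68097931286/17236674155.

The regular C-fraction coefficients are [-28/39, 30771/49280, 39323211/12960640, -68097931286/17236674155].


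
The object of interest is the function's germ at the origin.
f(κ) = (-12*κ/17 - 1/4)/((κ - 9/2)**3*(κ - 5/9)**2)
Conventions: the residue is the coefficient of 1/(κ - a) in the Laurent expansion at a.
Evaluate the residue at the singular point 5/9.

At the order-2 pole 5/9 set g(κ) = (κ - (5/9))^2*f(κ) = (-12*κ/17 - 1/4)/(κ - 9/2)**3.
Order-2 pole: residue = g'(a); g'(5/9) = 8406828/431998577, so the residue is 8406828/431998577.

The residue is 8406828/431998577.


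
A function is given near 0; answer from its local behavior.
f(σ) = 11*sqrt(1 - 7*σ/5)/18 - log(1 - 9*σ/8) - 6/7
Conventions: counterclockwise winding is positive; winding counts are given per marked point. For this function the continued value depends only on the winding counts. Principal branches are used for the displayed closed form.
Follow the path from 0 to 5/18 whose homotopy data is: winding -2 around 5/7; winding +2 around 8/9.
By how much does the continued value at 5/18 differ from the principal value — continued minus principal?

The rational part is single-valued and drops out of the difference; each branch term changes only by its own monodromy.
(11/18)*sqrt(1 - σ/(5/7)): winding -2 is even, the square root returns to the same sheet, contribution 0.
(-1)*log(1 - σ/(8/9)): each positive loop around 8/9 adds 2*pi*i to the log, so winding +2 contributes (-1)*(2)*2*pi*i = -(4)*pi*i.
Summing the contributions at σ = 5/18 gives -(4)*pi*i.

Continued minus principal equals -(4)*pi*i.


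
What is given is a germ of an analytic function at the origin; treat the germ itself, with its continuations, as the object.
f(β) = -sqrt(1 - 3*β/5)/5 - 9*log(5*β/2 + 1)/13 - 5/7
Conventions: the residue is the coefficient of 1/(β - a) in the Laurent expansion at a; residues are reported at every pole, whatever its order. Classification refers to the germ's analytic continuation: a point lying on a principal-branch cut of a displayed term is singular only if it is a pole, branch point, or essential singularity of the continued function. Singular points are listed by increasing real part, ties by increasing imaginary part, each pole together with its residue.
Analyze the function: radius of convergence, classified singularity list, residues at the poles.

Radius of convergence at 0: 2/5.
At -2/5: a logarithmic branch point.
At 5/3: an algebraic (square-root) branch point.

Branch term (-9/13)*log(1 - β/(-2/5)): its argument vanishes at β = -2/5, a logarithmic branch point, modulus 2/5.
Branch term (-1/5)*sqrt(1 - β/(5/3)): its argument vanishes at β = 5/3, a square-root branch point, modulus 5/3.
The radius of convergence is the smallest modulus among the singular points: 2/5.
List the singular points by increasing real part (a conjugate pair: the negative imaginary part first).


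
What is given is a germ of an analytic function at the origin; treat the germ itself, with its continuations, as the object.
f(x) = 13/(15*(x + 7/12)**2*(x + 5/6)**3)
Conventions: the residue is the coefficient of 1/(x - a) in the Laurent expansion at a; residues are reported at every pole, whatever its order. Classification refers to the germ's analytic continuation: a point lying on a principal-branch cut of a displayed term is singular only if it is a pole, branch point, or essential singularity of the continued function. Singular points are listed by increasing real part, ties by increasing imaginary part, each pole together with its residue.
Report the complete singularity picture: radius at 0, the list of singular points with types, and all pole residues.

Denominator factor (x + 7/12)^2: pole of order 2 at -7/12, modulus 7/12.
Denominator factor (x + 5/6)^3: pole of order 3 at -5/6, modulus 5/6.
The radius of convergence is the smallest modulus among the singular points: 7/12.
At the order-3 pole -5/6 set g(x) = (x - (-5/6))^3*f(x) = 13/(15*(x + 7/12)**2).
Order-3 pole: residue = g''(a)/2; g''(-5/6) = 6656/5, so the residue is 3328/5.
At the order-2 pole -7/12 set g(x) = (x - (-7/12))^2*f(x) = 13/(15*(x + 5/6)**3).
Order-2 pole: residue = g'(a); g'(-7/12) = -3328/5, so the residue is -3328/5.
List the singular points by increasing real part (a conjugate pair: the negative imaginary part first).

Radius of convergence at 0: 7/12.
At -5/6: a pole of order 3; residue 3328/5.
At -7/12: a pole of order 2; residue -3328/5.


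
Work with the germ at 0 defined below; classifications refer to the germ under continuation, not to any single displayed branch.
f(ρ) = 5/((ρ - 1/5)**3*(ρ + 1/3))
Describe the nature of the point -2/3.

The point is a regular point.

Denominator factors: ρ + 1/3 = -1/3 at ρ = -2/3; ρ - 1/5 = -13/15 at ρ = -2/3 — none vanishes.
So the germ continues analytically to -2/3.


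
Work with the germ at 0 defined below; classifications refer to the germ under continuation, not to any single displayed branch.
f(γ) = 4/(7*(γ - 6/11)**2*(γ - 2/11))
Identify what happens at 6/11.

The denominator factor γ - 6/11 vanishes at 6/11 and appears to the power 2; the numerator there equals 4/7, nonzero, and no other factor vanishes.
Hence a pole whose order is the multiplicity, 2.

The point is a pole of order 2.


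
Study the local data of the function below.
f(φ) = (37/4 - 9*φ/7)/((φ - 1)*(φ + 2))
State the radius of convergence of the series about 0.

The radius of convergence is 1.

Denominator factor (φ - 1): pole of order 1 at 1, modulus 1.
Denominator factor (φ + 2): pole of order 1 at -2, modulus 2.
The radius of convergence is the smallest modulus among the singular points: 1.


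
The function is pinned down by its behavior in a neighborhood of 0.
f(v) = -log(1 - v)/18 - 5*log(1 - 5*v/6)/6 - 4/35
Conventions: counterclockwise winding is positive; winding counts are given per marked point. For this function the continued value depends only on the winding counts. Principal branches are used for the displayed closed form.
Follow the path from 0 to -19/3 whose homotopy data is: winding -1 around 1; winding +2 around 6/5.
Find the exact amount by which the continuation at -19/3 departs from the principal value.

Continued minus principal equals -(29/9)*pi*i.

The rational part is single-valued and drops out of the difference; each branch term changes only by its own monodromy.
(-5/6)*log(1 - v/(6/5)): each positive loop around 6/5 adds 2*pi*i to the log, so winding +2 contributes (-5/6)*(2)*2*pi*i = -(10/3)*pi*i.
(-1/18)*log(1 - v/(1)): each positive loop around 1 adds 2*pi*i to the log, so winding -1 contributes (-1/18)*(-1)*2*pi*i = (1/9)*pi*i.
Summing the contributions at v = -19/3 gives -(29/9)*pi*i.


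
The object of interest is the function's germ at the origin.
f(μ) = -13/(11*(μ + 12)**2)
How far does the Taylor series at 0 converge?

The radius of convergence is 12.

Denominator factor (μ + 12)^2: pole of order 2 at -12, modulus 12.
The radius of convergence is the smallest modulus among the singular points: 12.


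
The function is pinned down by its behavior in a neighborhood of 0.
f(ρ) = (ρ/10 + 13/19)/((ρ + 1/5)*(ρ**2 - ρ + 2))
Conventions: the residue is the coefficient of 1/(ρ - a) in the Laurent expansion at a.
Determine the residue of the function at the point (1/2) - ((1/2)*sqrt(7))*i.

The factor ρ**2 - ρ + 2 splits as (ρ - a)(ρ - a') with a = (1/2) - ((1/2)*sqrt(7))*i, a' = (1/2) + ((1/2)*sqrt(7))*i. At the order-1 pole a set g(ρ) = (ρ - a)*f(ρ) = [(ρ/10 + 13/19)/(ρ + 1/5)] / (ρ - a').
Simple pole: residue = g(a) at a = (1/2) - ((1/2)*sqrt(7))*i, which is (-631/4256) + ((187/4256)*sqrt(7))*i.

The residue is (-631/4256) + ((187/4256)*sqrt(7))*i.


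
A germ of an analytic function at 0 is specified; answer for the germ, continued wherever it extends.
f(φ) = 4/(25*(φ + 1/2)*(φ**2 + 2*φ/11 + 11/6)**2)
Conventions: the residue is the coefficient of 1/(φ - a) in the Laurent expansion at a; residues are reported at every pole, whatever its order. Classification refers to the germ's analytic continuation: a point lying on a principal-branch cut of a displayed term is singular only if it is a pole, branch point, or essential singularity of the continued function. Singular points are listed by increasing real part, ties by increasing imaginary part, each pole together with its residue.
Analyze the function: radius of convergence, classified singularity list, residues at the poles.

Denominator factor (φ + 1/2): pole of order 1 at -1/2, modulus 1/2.
Denominator factor (φ**2 + 2*φ/11 + 11/6)^2: discriminant -2650/363, complex-conjugate roots (-1/11) + ((5/66)*sqrt(318))*i and (-1/11) - ((5/66)*sqrt(318))*i; poles of order 2, moduli (1/6)*sqrt(66) and (1/6)*sqrt(66).
The radius of convergence is the smallest modulus among the singular points: 1/2.
At the order-1 pole -1/2 set g(φ) = (φ - (-1/2))*f(φ) = 4/(25*(φ**2 + 2*φ/11 + 11/6)**2).
Simple pole: residue = g(a) at a = -1/2, which is 69696/1729225.
The factor φ**2 + 2*φ/11 + 11/6 splits as (φ - a)(φ - a') with a = (-1/11) - ((5/66)*sqrt(318))*i, a' = (-1/11) + ((5/66)*sqrt(318))*i. At the order-2 pole a set g(φ) = (φ - a)^2*f(φ) = [4/(25*(φ + 1/2))] / (φ - a')^2.
Order-2 pole: residue = g'(a); g'((-1/11) - ((5/66)*sqrt(318))*i) = (-34848/1729225) + ((321198372/607174128125)*sqrt(318))*i, so the residue is (-34848/1729225) + ((321198372/607174128125)*sqrt(318))*i.
The factor φ**2 + 2*φ/11 + 11/6 splits as (φ - a)(φ - a') with a = (-1/11) + ((5/66)*sqrt(318))*i, a' = (-1/11) - ((5/66)*sqrt(318))*i. At the order-2 pole a set g(φ) = (φ - a)^2*f(φ) = [4/(25*(φ + 1/2))] / (φ - a')^2.
Order-2 pole: residue = g'(a); g'((-1/11) + ((5/66)*sqrt(318))*i) = (-34848/1729225) - ((321198372/607174128125)*sqrt(318))*i, so the residue is (-34848/1729225) - ((321198372/607174128125)*sqrt(318))*i.
List the singular points by increasing real part (a conjugate pair: the negative imaginary part first).

Radius of convergence at 0: 1/2.
At -1/2: a pole of order 1; residue 69696/1729225.
At (-1/11) - ((5/66)*sqrt(318))*i: a pole of order 2; residue (-34848/1729225) + ((321198372/607174128125)*sqrt(318))*i.
At (-1/11) + ((5/66)*sqrt(318))*i: a pole of order 2; residue (-34848/1729225) - ((321198372/607174128125)*sqrt(318))*i.


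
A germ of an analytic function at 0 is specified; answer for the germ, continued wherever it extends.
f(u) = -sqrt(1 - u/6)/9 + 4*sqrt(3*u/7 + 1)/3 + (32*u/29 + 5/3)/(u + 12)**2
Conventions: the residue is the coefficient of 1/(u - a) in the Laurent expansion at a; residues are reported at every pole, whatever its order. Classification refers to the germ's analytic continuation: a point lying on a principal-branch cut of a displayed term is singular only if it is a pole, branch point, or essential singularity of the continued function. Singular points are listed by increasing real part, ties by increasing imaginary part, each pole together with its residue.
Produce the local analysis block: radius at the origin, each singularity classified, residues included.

Radius of convergence at 0: 7/3.
At -12: a pole of order 2; residue 32/29.
At -7/3: an algebraic (square-root) branch point.
At 6: an algebraic (square-root) branch point.

Denominator factor (u + 12)^2: pole of order 2 at -12, modulus 12.
Branch term (4/3)*sqrt(1 - u/(-7/3)): its argument vanishes at u = -7/3, a square-root branch point, modulus 7/3.
Branch term (-1/9)*sqrt(1 - u/(6)): its argument vanishes at u = 6, a square-root branch point, modulus 6.
The radius of convergence is the smallest modulus among the singular points: 7/3.
The branch terms are analytic at -12 and contribute nothing to the residue; only the rational part matters.
At the order-2 pole -12 set g(u) = (u - (-12))^2*(rational part) = 32*u/29 + 5/3.
Order-2 pole: residue = g'(a); g'(-12) = 32/29, so the residue is 32/29.
List the singular points by increasing real part (a conjugate pair: the negative imaginary part first).


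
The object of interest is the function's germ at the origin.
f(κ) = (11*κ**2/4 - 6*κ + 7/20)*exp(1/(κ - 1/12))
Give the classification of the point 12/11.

There is no denominator, hence no pole anywhere.
The essential point of exp(1/(κ - (1/12))) is 1/12, not 12/11.
So the germ continues analytically to 12/11.

The point is a regular point.


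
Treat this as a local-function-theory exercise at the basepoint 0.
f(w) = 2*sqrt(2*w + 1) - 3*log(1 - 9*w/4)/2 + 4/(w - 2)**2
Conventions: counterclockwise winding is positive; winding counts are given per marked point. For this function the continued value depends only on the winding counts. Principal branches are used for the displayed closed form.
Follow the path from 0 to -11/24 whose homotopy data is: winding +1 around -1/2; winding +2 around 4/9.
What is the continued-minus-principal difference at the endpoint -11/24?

The rational part is single-valued and drops out of the difference; each branch term changes only by its own monodromy.
(2)*sqrt(1 - w/(-1/2)): winding +1 is odd, the square root flips sign, contributing -2*(2)*sqrt(1 - (-11/24)/(-1/2)) = -2*(2)*sqrt(1/12) = -(2/3)*sqrt(3).
(-3/2)*log(1 - w/(4/9)): each positive loop around 4/9 adds 2*pi*i to the log, so winding +2 contributes (-3/2)*(2)*2*pi*i = -(6)*pi*i.
Summing the contributions at w = -11/24 gives (-(2/3)*sqrt(3)) - ((6)*pi)*i.

Continued minus principal equals (-(2/3)*sqrt(3)) - ((6)*pi)*i.


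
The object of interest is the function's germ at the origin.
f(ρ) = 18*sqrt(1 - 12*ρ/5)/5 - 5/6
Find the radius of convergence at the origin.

Branch term (18/5)*sqrt(1 - ρ/(5/12)): its argument vanishes at ρ = 5/12, a square-root branch point, modulus 5/12.
The radius of convergence is the smallest modulus among the singular points: 5/12.

The radius of convergence is 5/12.


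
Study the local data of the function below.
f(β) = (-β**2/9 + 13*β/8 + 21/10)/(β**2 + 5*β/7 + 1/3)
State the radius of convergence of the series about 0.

The radius of convergence is (1/3)*sqrt(3).

Denominator factor (β**2 + 5*β/7 + 1/3): discriminant -121/147, complex-conjugate roots (-5/14) + ((11/42)*sqrt(3))*i and (-5/14) - ((11/42)*sqrt(3))*i; poles of order 1, moduli (1/3)*sqrt(3) and (1/3)*sqrt(3).
The radius of convergence is the smallest modulus among the singular points: (1/3)*sqrt(3).


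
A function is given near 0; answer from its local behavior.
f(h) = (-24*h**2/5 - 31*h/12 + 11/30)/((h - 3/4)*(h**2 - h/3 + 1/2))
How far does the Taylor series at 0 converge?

Denominator factor (h**2 - h/3 + 1/2): discriminant -17/9, complex-conjugate roots (1/6) + ((1/6)*sqrt(17))*i and (1/6) - ((1/6)*sqrt(17))*i; poles of order 1, moduli (1/2)*sqrt(2) and (1/2)*sqrt(2).
Denominator factor (h - 3/4): pole of order 1 at 3/4, modulus 3/4.
The radius of convergence is the smallest modulus among the singular points: (1/2)*sqrt(2).

The radius of convergence is (1/2)*sqrt(2).


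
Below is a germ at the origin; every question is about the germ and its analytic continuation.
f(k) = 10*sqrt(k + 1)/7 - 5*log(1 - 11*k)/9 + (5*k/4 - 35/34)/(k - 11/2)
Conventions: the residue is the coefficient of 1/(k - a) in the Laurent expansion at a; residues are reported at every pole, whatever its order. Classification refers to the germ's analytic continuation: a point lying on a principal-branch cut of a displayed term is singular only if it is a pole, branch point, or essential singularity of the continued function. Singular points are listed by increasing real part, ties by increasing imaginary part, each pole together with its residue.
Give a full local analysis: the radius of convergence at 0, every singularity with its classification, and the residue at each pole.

Denominator factor (k - 11/2): pole of order 1 at 11/2, modulus 11/2.
Branch term (10/7)*sqrt(1 - k/(-1)): its argument vanishes at k = -1, a square-root branch point, modulus 1.
Branch term (-5/9)*log(1 - k/(1/11)): its argument vanishes at k = 1/11, a logarithmic branch point, modulus 1/11.
The radius of convergence is the smallest modulus among the singular points: 1/11.
The branch terms are analytic at 11/2 and contribute nothing to the residue; only the rational part matters.
At the order-1 pole 11/2 set g(k) = (k - (11/2))*(rational part) = 5*k/4 - 35/34.
Simple pole: residue = g(a) at a = 11/2, which is 795/136.
List the singular points by increasing real part (a conjugate pair: the negative imaginary part first).

Radius of convergence at 0: 1/11.
At -1: an algebraic (square-root) branch point.
At 1/11: a logarithmic branch point.
At 11/2: a pole of order 1; residue 795/136.


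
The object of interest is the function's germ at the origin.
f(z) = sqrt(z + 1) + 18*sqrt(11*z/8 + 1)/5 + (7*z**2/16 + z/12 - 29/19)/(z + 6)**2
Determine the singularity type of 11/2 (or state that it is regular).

The point is a regular point.

Denominator factors: z + 6 = 23/2 at z = 11/2 — none vanishes.
Branch term sqrt(1 - z/(-8/11)): argument at 11/2 is 137/16, nonzero, so 11/2 is not its branch point (a point on a principal cut is still regular for the continued germ).
Branch term sqrt(1 - z/(-1)): argument at 11/2 is 13/2, nonzero, so 11/2 is not its branch point (a point on a principal cut is still regular for the continued germ).
So the germ continues analytically to 11/2.


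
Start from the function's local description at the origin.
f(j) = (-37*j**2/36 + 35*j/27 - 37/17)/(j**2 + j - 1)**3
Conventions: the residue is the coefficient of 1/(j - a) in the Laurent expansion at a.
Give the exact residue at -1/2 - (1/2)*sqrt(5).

The residue is (9743/76500)*sqrt(5).

The factor j**2 + j - 1 splits as (j - a)(j - a') with a = -1/2 - (1/2)*sqrt(5), a' = -1/2 + (1/2)*sqrt(5). At the order-3 pole a set g(j) = (j - a)^3*f(j) = [-37*j**2/36 + 35*j/27 - 37/17] / (j - a')^3.
Order-3 pole: residue = g''(a)/2; g''(-1/2 - (1/2)*sqrt(5)) = (9743/38250)*sqrt(5), so the residue is (9743/76500)*sqrt(5).


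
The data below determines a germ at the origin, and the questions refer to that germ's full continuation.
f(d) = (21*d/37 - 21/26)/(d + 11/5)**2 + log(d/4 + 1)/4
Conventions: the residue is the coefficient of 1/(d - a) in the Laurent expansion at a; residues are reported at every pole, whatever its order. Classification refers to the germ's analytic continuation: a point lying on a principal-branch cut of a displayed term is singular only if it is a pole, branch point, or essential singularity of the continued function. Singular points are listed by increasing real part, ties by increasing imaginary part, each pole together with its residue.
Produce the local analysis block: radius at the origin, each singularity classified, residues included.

Denominator factor (d + 11/5)^2: pole of order 2 at -11/5, modulus 11/5.
Branch term (1/4)*log(1 - d/(-4)): its argument vanishes at d = -4, a logarithmic branch point, modulus 4.
The radius of convergence is the smallest modulus among the singular points: 11/5.
The branch term is analytic at -11/5 and contributes nothing to the residue; only the rational part matters.
At the order-2 pole -11/5 set g(d) = (d - (-11/5))^2*(rational part) = 21*d/37 - 21/26.
Order-2 pole: residue = g'(a); g'(-11/5) = 21/37, so the residue is 21/37.
List the singular points by increasing real part (a conjugate pair: the negative imaginary part first).

Radius of convergence at 0: 11/5.
At -4: a logarithmic branch point.
At -11/5: a pole of order 2; residue 21/37.


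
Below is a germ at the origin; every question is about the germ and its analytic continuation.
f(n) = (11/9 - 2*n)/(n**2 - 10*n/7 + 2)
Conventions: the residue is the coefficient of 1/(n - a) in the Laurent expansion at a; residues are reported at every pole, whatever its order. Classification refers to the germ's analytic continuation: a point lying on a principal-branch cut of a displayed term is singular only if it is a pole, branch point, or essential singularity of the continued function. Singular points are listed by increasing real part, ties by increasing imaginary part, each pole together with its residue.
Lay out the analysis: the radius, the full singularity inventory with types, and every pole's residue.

Radius of convergence at 0: sqrt(2).
At (5/7) - ((1/7)*sqrt(73))*i: a pole of order 1; residue (-1) - ((13/1314)*sqrt(73))*i.
At (5/7) + ((1/7)*sqrt(73))*i: a pole of order 1; residue (-1) + ((13/1314)*sqrt(73))*i.

Denominator factor (n**2 - 10*n/7 + 2): discriminant -292/49, complex-conjugate roots (5/7) + ((1/7)*sqrt(73))*i and (5/7) - ((1/7)*sqrt(73))*i; poles of order 1, moduli sqrt(2) and sqrt(2).
The radius of convergence is the smallest modulus among the singular points: sqrt(2).
The factor n**2 - 10*n/7 + 2 splits as (n - a)(n - a') with a = (5/7) - ((1/7)*sqrt(73))*i, a' = (5/7) + ((1/7)*sqrt(73))*i. At the order-1 pole a set g(n) = (n - a)*f(n) = [11/9 - 2*n] / (n - a').
Simple pole: residue = g(a) at a = (5/7) - ((1/7)*sqrt(73))*i, which is (-1) - ((13/1314)*sqrt(73))*i.
The factor n**2 - 10*n/7 + 2 splits as (n - a)(n - a') with a = (5/7) + ((1/7)*sqrt(73))*i, a' = (5/7) - ((1/7)*sqrt(73))*i. At the order-1 pole a set g(n) = (n - a)*f(n) = [11/9 - 2*n] / (n - a').
Simple pole: residue = g(a) at a = (5/7) + ((1/7)*sqrt(73))*i, which is (-1) + ((13/1314)*sqrt(73))*i.
List the singular points by increasing real part (a conjugate pair: the negative imaginary part first).


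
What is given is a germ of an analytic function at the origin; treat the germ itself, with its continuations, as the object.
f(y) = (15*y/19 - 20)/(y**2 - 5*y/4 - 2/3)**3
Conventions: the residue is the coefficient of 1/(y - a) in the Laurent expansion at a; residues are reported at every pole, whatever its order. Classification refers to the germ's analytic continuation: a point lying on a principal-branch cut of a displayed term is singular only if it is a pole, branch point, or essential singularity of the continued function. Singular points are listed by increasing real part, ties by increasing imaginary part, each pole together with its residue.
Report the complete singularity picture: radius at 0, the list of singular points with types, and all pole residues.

Denominator factor (y**2 - 5*y/4 - 2/3)^3: discriminant 203/48, real irrational roots 5/8 + (1/24)*sqrt(609) and 5/8 - (1/24)*sqrt(609); poles of order 3, moduli 5/8 + (1/24)*sqrt(609) and -5/8 + (1/24)*sqrt(609).
The radius of convergence is the smallest modulus among the singular points: -5/8 + (1/24)*sqrt(609).
The factor y**2 - 5*y/4 - 2/3 splits as (y - a)(y - a') with a = 5/8 - (1/24)*sqrt(609), a' = 5/8 + (1/24)*sqrt(609). At the order-3 pole a set g(y) = (y - a)^3*f(y) = [15*y/19 - 20] / (y - a')^3.
Order-3 pole: residue = g''(a)/2; g''(5/8 - (1/24)*sqrt(609)) = (40988160/158943113)*sqrt(609), so the residue is (20494080/158943113)*sqrt(609).
The factor y**2 - 5*y/4 - 2/3 splits as (y - a)(y - a') with a = 5/8 + (1/24)*sqrt(609), a' = 5/8 - (1/24)*sqrt(609). At the order-3 pole a set g(y) = (y - a)^3*f(y) = [15*y/19 - 20] / (y - a')^3.
Order-3 pole: residue = g''(a)/2; g''(5/8 + (1/24)*sqrt(609)) = -(40988160/158943113)*sqrt(609), so the residue is -(20494080/158943113)*sqrt(609).
List the singular points by increasing real part (a conjugate pair: the negative imaginary part first).

Radius of convergence at 0: -5/8 + (1/24)*sqrt(609).
At 5/8 - (1/24)*sqrt(609): a pole of order 3; residue (20494080/158943113)*sqrt(609).
At 5/8 + (1/24)*sqrt(609): a pole of order 3; residue -(20494080/158943113)*sqrt(609).


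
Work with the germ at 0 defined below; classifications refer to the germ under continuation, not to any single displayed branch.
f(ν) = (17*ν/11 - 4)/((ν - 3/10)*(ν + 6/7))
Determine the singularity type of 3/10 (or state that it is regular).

The denominator factor ν - 3/10 vanishes at 3/10 and appears to the power 1; the numerator there equals -389/110, nonzero, and no other factor vanishes.
Hence a pole whose order is the multiplicity, 1.

The point is a pole of order 1.


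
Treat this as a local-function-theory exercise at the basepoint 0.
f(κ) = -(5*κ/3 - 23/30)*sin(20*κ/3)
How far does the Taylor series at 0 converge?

The radius of convergence is infinite.

The factor -sin(20*κ/3) is entire and contributes no finite singular point.
The polynomial part has no poles.
No finite singular points: the Taylor series at 0 converges everywhere.


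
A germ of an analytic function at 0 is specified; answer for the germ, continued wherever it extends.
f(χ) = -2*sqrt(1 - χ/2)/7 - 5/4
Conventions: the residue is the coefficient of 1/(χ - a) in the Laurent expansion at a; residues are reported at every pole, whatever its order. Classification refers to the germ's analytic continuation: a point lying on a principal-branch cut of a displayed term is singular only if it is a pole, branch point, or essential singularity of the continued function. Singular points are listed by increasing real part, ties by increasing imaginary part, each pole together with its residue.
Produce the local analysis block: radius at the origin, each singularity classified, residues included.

Radius of convergence at 0: 2.
At 2: an algebraic (square-root) branch point.

Branch term (-2/7)*sqrt(1 - χ/(2)): its argument vanishes at χ = 2, a square-root branch point, modulus 2.
The radius of convergence is the smallest modulus among the singular points: 2.


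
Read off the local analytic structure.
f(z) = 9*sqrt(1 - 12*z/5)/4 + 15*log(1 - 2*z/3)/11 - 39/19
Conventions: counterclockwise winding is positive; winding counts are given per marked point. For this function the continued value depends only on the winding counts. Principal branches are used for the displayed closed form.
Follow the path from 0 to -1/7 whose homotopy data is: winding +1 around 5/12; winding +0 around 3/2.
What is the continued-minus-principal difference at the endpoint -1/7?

The rational part is single-valued and drops out of the difference; each branch term changes only by its own monodromy.
(9/4)*sqrt(1 - z/(5/12)): winding +1 is odd, the square root flips sign, contributing -2*(9/4)*sqrt(1 - (-1/7)/(5/12)) = -2*(9/4)*sqrt(47/35) = -(9/70)*sqrt(1645).
(15/11)*log(1 - z/(3/2)): winding 0 around 3/2, so this term returns to its principal value, contribution 0.
Summing the contributions at z = -1/7 gives -(9/70)*sqrt(1645).

Continued minus principal equals -(9/70)*sqrt(1645).
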